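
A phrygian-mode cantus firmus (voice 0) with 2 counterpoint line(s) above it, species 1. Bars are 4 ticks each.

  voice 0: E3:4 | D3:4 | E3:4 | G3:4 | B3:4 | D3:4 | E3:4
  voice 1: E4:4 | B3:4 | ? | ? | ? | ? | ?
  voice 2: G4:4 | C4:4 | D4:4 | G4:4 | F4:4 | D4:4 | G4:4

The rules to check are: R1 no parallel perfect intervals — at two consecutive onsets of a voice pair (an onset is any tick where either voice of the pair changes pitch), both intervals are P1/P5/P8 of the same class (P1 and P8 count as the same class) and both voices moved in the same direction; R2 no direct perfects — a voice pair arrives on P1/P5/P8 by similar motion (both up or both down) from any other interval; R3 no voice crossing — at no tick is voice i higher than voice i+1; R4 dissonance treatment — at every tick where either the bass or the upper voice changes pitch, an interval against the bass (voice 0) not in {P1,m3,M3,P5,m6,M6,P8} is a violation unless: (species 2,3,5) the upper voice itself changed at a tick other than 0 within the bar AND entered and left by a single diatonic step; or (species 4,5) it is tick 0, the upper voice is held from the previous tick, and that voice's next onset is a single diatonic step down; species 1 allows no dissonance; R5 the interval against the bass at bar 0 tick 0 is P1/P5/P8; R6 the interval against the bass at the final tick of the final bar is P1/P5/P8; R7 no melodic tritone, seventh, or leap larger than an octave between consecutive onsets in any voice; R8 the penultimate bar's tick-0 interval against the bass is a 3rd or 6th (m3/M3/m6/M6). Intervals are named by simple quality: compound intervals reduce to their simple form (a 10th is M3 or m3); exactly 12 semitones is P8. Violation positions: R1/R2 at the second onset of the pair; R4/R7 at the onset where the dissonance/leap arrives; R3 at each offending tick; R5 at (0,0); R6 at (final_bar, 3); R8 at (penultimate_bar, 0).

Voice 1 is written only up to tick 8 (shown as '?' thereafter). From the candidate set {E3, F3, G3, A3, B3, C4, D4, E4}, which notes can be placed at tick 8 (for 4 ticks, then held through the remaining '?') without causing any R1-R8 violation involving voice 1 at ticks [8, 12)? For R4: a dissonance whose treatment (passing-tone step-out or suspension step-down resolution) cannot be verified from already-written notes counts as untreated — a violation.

E3: legal
F3: violates R4,R7
G3: legal
A3: violates R4
B3: legal
C4: legal
D4: violates R2,R4
E4: violates R2,R3

{B3, C4, E3, G3}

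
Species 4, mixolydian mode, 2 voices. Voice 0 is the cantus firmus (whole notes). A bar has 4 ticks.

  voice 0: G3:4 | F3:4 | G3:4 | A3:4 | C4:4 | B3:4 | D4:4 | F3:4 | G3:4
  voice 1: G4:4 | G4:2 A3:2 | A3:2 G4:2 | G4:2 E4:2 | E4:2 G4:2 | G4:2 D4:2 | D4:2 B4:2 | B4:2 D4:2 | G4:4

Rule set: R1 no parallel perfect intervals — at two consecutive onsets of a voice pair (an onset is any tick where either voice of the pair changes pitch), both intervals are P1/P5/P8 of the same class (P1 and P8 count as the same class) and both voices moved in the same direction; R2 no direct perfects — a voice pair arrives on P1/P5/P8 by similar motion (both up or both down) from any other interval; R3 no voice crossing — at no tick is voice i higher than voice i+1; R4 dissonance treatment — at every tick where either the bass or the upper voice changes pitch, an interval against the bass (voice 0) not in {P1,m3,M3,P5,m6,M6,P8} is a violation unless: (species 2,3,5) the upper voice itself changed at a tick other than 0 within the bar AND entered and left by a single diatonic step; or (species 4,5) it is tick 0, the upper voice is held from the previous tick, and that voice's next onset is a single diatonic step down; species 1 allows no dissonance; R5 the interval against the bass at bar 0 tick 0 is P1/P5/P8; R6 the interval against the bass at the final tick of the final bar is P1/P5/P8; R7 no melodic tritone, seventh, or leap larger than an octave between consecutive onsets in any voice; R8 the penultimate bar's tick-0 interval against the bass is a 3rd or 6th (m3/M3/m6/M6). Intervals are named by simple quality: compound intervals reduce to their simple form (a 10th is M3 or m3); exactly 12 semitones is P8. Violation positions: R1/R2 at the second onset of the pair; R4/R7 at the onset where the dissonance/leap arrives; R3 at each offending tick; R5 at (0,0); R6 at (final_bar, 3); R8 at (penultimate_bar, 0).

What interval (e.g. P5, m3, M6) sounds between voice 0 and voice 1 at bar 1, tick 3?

voice 0=F3 voice 1=A3 -> M3

M3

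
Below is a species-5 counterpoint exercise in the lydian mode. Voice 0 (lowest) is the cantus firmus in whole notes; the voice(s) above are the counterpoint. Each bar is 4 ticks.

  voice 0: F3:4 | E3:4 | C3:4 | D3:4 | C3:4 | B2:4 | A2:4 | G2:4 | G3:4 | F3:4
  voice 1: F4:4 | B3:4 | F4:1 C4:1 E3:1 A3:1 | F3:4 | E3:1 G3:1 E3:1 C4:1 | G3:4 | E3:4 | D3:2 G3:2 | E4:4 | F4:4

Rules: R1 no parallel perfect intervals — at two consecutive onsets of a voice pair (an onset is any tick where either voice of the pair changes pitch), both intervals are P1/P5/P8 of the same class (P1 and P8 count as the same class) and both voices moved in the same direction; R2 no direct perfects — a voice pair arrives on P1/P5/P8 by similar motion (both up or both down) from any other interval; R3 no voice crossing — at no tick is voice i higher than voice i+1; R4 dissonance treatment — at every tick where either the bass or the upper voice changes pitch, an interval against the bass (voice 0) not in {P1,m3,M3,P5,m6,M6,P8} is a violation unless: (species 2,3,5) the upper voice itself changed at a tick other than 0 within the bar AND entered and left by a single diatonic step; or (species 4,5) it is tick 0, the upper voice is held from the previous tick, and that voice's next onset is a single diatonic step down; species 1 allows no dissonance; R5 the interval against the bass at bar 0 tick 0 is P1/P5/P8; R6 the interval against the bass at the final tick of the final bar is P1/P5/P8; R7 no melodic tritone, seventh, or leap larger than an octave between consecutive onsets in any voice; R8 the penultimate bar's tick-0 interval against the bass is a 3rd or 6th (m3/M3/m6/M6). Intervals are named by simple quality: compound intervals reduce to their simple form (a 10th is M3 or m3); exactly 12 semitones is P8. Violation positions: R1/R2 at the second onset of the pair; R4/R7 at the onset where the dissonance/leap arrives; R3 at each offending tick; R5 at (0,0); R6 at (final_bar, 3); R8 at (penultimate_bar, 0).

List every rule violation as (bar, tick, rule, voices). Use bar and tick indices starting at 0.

bar 0: v0=F3 v1=F4 downbeat P8
bar 1: v0=E3 v1=B3 downbeat P5
bar 2: v0=C3 v1=F4 downbeat P4
bar 3: v0=D3 v1=F3 downbeat m3
bar 4: v0=C3 v1=E3 downbeat M3
bar 5: v0=B2 v1=G3 downbeat m6
bar 6: v0=A2 v1=E3 downbeat P5
bar 7: v0=G2 v1=D3 downbeat P5
bar 8: v0=G3 v1=E4 downbeat M6
bar 9: v0=F3 v1=F4 downbeat P8
  -> R2 @ bar 1 tick 0 v(0, 1): F3/F4 P8 -> E3/B3 P5 similar
  -> R7 @ bar 1 tick 0 v(1,): F4->B3 leap 6st
  -> R4 @ bar 2 tick 0 v(0, 1): C3/F4 P4 untreated
  -> R7 @ bar 2 tick 0 v(1,): B3->F4 leap 6st
  -> R2 @ bar 6 tick 0 v(0, 1): B2/G3 m6 -> A2/E3 P5 similar
  -> R1 @ bar 7 tick 0 v(0, 1): A2/E3 P5 -> G2/D3 P5 similar

(1, 0, R2, (0, 1))
(1, 0, R7, (1,))
(2, 0, R4, (0, 1))
(2, 0, R7, (1,))
(6, 0, R2, (0, 1))
(7, 0, R1, (0, 1))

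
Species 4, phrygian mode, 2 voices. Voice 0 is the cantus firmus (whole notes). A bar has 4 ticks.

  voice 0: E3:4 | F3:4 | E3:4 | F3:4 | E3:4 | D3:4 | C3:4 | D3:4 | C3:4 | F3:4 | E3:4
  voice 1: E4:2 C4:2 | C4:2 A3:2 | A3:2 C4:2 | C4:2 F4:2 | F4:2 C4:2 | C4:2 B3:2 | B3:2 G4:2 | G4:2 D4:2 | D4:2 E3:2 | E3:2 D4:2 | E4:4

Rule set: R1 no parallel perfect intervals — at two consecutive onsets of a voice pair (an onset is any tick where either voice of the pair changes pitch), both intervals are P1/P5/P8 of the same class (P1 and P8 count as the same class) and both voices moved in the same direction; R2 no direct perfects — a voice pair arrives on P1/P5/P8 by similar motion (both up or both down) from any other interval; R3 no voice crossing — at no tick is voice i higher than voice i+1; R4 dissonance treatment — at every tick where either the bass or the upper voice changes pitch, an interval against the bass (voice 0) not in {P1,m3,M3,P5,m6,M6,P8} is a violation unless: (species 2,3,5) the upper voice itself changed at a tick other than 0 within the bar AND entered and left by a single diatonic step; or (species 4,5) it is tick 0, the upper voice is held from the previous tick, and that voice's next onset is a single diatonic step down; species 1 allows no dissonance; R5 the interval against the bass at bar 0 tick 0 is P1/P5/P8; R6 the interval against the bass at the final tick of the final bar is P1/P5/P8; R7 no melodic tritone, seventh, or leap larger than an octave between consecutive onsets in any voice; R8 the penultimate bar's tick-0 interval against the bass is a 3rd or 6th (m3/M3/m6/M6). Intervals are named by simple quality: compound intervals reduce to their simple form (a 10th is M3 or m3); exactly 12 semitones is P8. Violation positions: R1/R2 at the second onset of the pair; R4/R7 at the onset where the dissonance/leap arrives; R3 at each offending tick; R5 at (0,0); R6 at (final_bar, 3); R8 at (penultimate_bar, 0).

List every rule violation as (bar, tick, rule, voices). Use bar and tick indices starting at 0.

(2, 0, R4, (0, 1))
(4, 0, R4, (0, 1))
(6, 0, R4, (0, 1))
(7, 0, R4, (0, 1))
(8, 0, R4, (0, 1))
(8, 2, R7, (1,))
(9, 0, R3, (0, 1))
(9, 0, R4, (0, 1))
(9, 0, R8, (0, 1))
(9, 1, R3, (0, 1))
(9, 2, R7, (1,))

bar 0: v0=E3 v1=E4 downbeat P8
bar 1: v0=F3 v1=C4 downbeat P5
bar 2: v0=E3 v1=A3 downbeat P4
bar 3: v0=F3 v1=C4 downbeat P5
bar 4: v0=E3 v1=F4 downbeat m2
bar 5: v0=D3 v1=C4 downbeat m7
bar 6: v0=C3 v1=B3 downbeat M7
bar 7: v0=D3 v1=G4 downbeat P4
bar 8: v0=C3 v1=D4 downbeat M2
bar 9: v0=F3 v1=E3 downbeat m2
bar 10: v0=E3 v1=E4 downbeat P8
  -> R4 @ bar 2 tick 0 v(0, 1): E3/A3 P4 untreated
  -> R4 @ bar 4 tick 0 v(0, 1): E3/F4 m2 untreated
  -> R4 @ bar 6 tick 0 v(0, 1): C3/B3 M7 untreated
  -> R4 @ bar 7 tick 0 v(0, 1): D3/G4 P4 untreated
  -> R4 @ bar 8 tick 0 v(0, 1): C3/D4 M2 untreated
  -> R7 @ bar 8 tick 2 v(1,): D4->E3 leap 10st
  -> R3 @ bar 9 tick 0 v(0, 1): F3 above E3
  -> R4 @ bar 9 tick 0 v(0, 1): F3/E3 m2 untreated
  -> R8 @ bar 9 tick 0 v(0, 1): penult m2 not 3rd/6th
  -> R3 @ bar 9 tick 1 v(0, 1): F3 above E3
  -> R7 @ bar 9 tick 2 v(1,): E3->D4 leap 10st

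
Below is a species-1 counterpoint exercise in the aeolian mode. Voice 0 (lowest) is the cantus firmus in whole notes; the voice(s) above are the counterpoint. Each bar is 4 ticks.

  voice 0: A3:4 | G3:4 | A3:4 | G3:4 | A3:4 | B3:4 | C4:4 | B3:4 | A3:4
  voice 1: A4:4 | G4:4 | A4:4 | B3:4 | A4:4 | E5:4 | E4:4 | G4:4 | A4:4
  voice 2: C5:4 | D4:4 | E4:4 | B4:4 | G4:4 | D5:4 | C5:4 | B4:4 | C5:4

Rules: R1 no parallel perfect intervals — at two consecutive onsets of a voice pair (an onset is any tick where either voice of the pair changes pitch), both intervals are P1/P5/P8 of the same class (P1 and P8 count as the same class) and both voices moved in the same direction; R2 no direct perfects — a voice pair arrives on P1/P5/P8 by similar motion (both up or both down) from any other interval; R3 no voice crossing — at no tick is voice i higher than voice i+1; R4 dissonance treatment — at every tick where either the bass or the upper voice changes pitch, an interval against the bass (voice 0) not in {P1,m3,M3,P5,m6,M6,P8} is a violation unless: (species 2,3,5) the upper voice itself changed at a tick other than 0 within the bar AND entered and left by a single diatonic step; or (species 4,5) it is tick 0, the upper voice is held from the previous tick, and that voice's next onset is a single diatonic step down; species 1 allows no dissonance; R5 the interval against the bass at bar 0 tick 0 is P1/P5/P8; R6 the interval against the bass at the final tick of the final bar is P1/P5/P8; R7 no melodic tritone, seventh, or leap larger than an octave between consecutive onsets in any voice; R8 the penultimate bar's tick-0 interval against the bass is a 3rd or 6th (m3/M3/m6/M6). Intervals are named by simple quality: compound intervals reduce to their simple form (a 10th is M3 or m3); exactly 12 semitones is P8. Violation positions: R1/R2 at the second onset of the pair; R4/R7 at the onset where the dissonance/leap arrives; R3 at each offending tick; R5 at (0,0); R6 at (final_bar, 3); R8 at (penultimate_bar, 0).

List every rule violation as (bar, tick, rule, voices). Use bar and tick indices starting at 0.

bar 0: v0=A3 v1=A4 v2=C5 downbeat m3
bar 1: v0=G3 v1=G4 v2=D4 downbeat P5
bar 2: v0=A3 v1=A4 v2=E4 downbeat P5
bar 3: v0=G3 v1=B3 v2=B4 downbeat M3
bar 4: v0=A3 v1=A4 v2=G4 downbeat m7
bar 5: v0=B3 v1=E5 v2=D5 downbeat m3
bar 6: v0=C4 v1=E4 v2=C5 downbeat P8
bar 7: v0=B3 v1=G4 v2=B4 downbeat P8
bar 8: v0=A3 v1=A4 v2=C5 downbeat m3
  -> R5 @ bar 0 tick 0 v(0, 2): opens on m3
  -> R1 @ bar 1 tick 0 v(0, 1): A3/A4 P8 -> G3/G4 P8 similar
  -> R2 @ bar 1 tick 0 v(0, 2): A3/C5 m3 -> G3/D4 P5 similar
  -> R3 @ bar 1 tick 0 v(1, 2): G4 above D4
  -> R7 @ bar 1 tick 0 v(2,): C5->D4 leap 10st
  -> R3 @ bar 1 tick 1 v(1, 2): G4 above D4
  -> R3 @ bar 1 tick 2 v(1, 2): G4 above D4
  -> R3 @ bar 1 tick 3 v(1, 2): G4 above D4
  -> R1 @ bar 2 tick 0 v(0, 1): G3/G4 P8 -> A3/A4 P8 similar
  -> R1 @ bar 2 tick 0 v(0, 2): G3/D4 P5 -> A3/E4 P5 similar
  -> R3 @ bar 2 tick 0 v(1, 2): A4 above E4
  -> R3 @ bar 2 tick 1 v(1, 2): A4 above E4
  -> R3 @ bar 2 tick 2 v(1, 2): A4 above E4
  -> R3 @ bar 2 tick 3 v(1, 2): A4 above E4
  -> R7 @ bar 3 tick 0 v(1,): A4->B3 leap 10st
  -> R2 @ bar 4 tick 0 v(0, 1): G3/B3 M3 -> A3/A4 P8 similar
  -> R3 @ bar 4 tick 0 v(1, 2): A4 above G4
  -> R4 @ bar 4 tick 0 v(0, 2): A3/G4 m7 untreated
  -> R7 @ bar 4 tick 0 v(1,): B3->A4 leap 10st
  -> R3 @ bar 4 tick 1 v(1, 2): A4 above G4
  -> R3 @ bar 4 tick 2 v(1, 2): A4 above G4
  -> R3 @ bar 4 tick 3 v(1, 2): A4 above G4
  -> R3 @ bar 5 tick 0 v(1, 2): E5 above D5
  -> R4 @ bar 5 tick 0 v(0, 1): B3/E5 P4 untreated
  -> R3 @ bar 5 tick 1 v(1, 2): E5 above D5
  -> R3 @ bar 5 tick 2 v(1, 2): E5 above D5
  -> R3 @ bar 5 tick 3 v(1, 2): E5 above D5
  -> R1 @ bar 7 tick 0 v(0, 2): C4/C5 P8 -> B3/B4 P8 similar
  -> R8 @ bar 7 tick 0 v(0, 2): penult P8 not 3rd/6th
  -> R6 @ bar 8 tick 3 v(0, 2): closes on m3

(0, 0, R5, (0, 2))
(1, 0, R1, (0, 1))
(1, 0, R2, (0, 2))
(1, 0, R3, (1, 2))
(1, 0, R7, (2,))
(1, 1, R3, (1, 2))
(1, 2, R3, (1, 2))
(1, 3, R3, (1, 2))
(2, 0, R1, (0, 1))
(2, 0, R1, (0, 2))
(2, 0, R3, (1, 2))
(2, 1, R3, (1, 2))
(2, 2, R3, (1, 2))
(2, 3, R3, (1, 2))
(3, 0, R7, (1,))
(4, 0, R2, (0, 1))
(4, 0, R3, (1, 2))
(4, 0, R4, (0, 2))
(4, 0, R7, (1,))
(4, 1, R3, (1, 2))
(4, 2, R3, (1, 2))
(4, 3, R3, (1, 2))
(5, 0, R3, (1, 2))
(5, 0, R4, (0, 1))
(5, 1, R3, (1, 2))
(5, 2, R3, (1, 2))
(5, 3, R3, (1, 2))
(7, 0, R1, (0, 2))
(7, 0, R8, (0, 2))
(8, 3, R6, (0, 2))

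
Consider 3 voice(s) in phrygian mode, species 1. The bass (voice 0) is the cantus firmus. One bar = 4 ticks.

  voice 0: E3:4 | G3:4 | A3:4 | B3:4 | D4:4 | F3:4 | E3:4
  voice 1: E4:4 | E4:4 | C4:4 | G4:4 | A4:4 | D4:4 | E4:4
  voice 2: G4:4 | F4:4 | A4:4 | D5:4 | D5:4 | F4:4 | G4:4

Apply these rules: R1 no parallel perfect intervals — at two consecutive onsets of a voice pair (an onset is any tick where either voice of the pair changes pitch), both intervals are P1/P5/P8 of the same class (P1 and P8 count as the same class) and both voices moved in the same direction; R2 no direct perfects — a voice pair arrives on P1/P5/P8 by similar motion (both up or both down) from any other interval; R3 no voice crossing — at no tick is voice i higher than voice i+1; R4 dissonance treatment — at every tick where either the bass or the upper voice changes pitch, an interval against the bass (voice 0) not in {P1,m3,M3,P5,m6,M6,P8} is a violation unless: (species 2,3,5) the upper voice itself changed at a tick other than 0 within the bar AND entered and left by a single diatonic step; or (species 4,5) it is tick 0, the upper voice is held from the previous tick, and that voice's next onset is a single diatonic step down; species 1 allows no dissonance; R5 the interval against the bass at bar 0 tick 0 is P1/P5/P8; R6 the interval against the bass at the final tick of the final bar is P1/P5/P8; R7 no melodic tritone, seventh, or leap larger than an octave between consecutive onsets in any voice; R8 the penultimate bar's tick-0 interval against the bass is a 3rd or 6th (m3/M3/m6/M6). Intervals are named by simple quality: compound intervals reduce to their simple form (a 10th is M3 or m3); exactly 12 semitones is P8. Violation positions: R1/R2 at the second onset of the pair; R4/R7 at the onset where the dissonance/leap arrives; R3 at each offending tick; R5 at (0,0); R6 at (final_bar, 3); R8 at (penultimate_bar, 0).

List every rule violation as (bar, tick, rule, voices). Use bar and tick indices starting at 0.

bar 0: v0=E3 v1=E4 v2=G4 downbeat m3
bar 1: v0=G3 v1=E4 v2=F4 downbeat m7
bar 2: v0=A3 v1=C4 v2=A4 downbeat P8
bar 3: v0=B3 v1=G4 v2=D5 downbeat m3
bar 4: v0=D4 v1=A4 v2=D5 downbeat P8
bar 5: v0=F3 v1=D4 v2=F4 downbeat P8
bar 6: v0=E3 v1=E4 v2=G4 downbeat m3
  -> R5 @ bar 0 tick 0 v(0, 2): opens on m3
  -> R4 @ bar 1 tick 0 v(0, 2): G3/F4 m7 untreated
  -> R2 @ bar 2 tick 0 v(0, 2): G3/F4 m7 -> A3/A4 P8 similar
  -> R2 @ bar 3 tick 0 v(1, 2): C4/A4 M6 -> G4/D5 P5 similar
  -> R2 @ bar 4 tick 0 v(0, 1): B3/G4 m6 -> D4/A4 P5 similar
  -> R1 @ bar 5 tick 0 v(0, 2): D4/D5 P8 -> F3/F4 P8 similar
  -> R8 @ bar 5 tick 0 v(0, 2): penult P8 not 3rd/6th
  -> R6 @ bar 6 tick 3 v(0, 2): closes on m3

(0, 0, R5, (0, 2))
(1, 0, R4, (0, 2))
(2, 0, R2, (0, 2))
(3, 0, R2, (1, 2))
(4, 0, R2, (0, 1))
(5, 0, R1, (0, 2))
(5, 0, R8, (0, 2))
(6, 3, R6, (0, 2))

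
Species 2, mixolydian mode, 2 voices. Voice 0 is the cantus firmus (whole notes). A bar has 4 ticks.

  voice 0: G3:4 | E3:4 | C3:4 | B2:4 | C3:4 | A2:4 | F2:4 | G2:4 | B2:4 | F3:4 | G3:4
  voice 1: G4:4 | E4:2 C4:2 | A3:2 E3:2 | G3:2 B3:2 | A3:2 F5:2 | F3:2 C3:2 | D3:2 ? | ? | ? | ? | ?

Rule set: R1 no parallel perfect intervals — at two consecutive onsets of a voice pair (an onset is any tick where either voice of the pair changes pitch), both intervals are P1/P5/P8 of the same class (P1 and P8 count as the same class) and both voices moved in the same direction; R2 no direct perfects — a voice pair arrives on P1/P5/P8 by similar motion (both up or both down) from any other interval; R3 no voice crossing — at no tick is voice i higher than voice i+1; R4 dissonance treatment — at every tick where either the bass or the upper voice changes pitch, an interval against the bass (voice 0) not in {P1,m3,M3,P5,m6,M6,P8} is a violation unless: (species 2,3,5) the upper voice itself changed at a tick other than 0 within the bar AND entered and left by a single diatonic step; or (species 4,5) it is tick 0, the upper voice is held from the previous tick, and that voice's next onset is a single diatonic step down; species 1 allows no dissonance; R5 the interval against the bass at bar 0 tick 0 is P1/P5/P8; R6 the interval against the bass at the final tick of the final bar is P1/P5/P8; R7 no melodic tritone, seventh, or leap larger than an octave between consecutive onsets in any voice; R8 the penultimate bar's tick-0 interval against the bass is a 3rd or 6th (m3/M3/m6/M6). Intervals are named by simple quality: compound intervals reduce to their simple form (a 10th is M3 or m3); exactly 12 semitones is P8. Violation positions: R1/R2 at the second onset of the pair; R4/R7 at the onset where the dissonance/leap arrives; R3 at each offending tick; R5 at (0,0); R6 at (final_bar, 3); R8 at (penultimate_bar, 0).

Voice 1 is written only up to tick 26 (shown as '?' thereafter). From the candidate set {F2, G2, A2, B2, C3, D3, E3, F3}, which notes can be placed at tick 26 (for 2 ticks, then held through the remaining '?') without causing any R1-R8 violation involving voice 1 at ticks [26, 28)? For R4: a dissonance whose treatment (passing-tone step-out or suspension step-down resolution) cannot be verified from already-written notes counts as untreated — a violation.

F2: legal
G2: violates R4
A2: legal
B2: violates R4
C3: legal
D3: legal
E3: violates R4
F3: legal

{A2, C3, D3, F2, F3}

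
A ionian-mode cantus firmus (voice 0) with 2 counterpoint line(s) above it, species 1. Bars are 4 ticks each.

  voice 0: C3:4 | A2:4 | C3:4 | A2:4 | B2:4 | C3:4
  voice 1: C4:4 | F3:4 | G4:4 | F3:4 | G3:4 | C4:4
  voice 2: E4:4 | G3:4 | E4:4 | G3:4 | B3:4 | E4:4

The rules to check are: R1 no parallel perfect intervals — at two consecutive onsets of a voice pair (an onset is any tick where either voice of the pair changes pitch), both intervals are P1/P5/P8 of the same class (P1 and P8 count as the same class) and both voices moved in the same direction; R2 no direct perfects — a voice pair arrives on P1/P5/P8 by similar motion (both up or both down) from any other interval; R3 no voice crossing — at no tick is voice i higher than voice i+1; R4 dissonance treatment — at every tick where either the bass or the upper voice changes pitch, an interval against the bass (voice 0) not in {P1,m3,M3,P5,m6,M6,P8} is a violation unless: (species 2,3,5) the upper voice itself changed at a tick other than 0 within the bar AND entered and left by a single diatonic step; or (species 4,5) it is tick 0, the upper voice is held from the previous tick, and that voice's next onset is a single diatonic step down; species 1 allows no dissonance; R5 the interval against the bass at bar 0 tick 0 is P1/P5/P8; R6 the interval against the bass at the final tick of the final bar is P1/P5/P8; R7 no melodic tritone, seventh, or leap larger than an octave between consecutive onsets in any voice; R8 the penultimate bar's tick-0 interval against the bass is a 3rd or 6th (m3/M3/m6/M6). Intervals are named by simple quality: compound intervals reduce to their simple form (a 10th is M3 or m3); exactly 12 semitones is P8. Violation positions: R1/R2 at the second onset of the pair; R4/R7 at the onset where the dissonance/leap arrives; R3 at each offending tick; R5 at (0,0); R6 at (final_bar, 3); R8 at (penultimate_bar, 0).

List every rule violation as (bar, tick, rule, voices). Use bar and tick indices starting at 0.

(0, 0, R5, (0, 2))
(1, 0, R4, (0, 2))
(2, 0, R2, (0, 1))
(2, 0, R3, (1, 2))
(2, 0, R7, (1,))
(2, 1, R3, (1, 2))
(2, 2, R3, (1, 2))
(2, 3, R3, (1, 2))
(3, 0, R4, (0, 2))
(3, 0, R7, (1,))
(4, 0, R2, (0, 2))
(4, 0, R8, (0, 2))
(5, 0, R2, (0, 1))
(5, 3, R6, (0, 2))

bar 0: v0=C3 v1=C4 v2=E4 downbeat M3
bar 1: v0=A2 v1=F3 v2=G3 downbeat m7
bar 2: v0=C3 v1=G4 v2=E4 downbeat M3
bar 3: v0=A2 v1=F3 v2=G3 downbeat m7
bar 4: v0=B2 v1=G3 v2=B3 downbeat P8
bar 5: v0=C3 v1=C4 v2=E4 downbeat M3
  -> R5 @ bar 0 tick 0 v(0, 2): opens on M3
  -> R4 @ bar 1 tick 0 v(0, 2): A2/G3 m7 untreated
  -> R2 @ bar 2 tick 0 v(0, 1): A2/F3 m6 -> C3/G4 P5 similar
  -> R3 @ bar 2 tick 0 v(1, 2): G4 above E4
  -> R7 @ bar 2 tick 0 v(1,): F3->G4 leap 14st
  -> R3 @ bar 2 tick 1 v(1, 2): G4 above E4
  -> R3 @ bar 2 tick 2 v(1, 2): G4 above E4
  -> R3 @ bar 2 tick 3 v(1, 2): G4 above E4
  -> R4 @ bar 3 tick 0 v(0, 2): A2/G3 m7 untreated
  -> R7 @ bar 3 tick 0 v(1,): G4->F3 leap 14st
  -> R2 @ bar 4 tick 0 v(0, 2): A2/G3 m7 -> B2/B3 P8 similar
  -> R8 @ bar 4 tick 0 v(0, 2): penult P8 not 3rd/6th
  -> R2 @ bar 5 tick 0 v(0, 1): B2/G3 m6 -> C3/C4 P8 similar
  -> R6 @ bar 5 tick 3 v(0, 2): closes on M3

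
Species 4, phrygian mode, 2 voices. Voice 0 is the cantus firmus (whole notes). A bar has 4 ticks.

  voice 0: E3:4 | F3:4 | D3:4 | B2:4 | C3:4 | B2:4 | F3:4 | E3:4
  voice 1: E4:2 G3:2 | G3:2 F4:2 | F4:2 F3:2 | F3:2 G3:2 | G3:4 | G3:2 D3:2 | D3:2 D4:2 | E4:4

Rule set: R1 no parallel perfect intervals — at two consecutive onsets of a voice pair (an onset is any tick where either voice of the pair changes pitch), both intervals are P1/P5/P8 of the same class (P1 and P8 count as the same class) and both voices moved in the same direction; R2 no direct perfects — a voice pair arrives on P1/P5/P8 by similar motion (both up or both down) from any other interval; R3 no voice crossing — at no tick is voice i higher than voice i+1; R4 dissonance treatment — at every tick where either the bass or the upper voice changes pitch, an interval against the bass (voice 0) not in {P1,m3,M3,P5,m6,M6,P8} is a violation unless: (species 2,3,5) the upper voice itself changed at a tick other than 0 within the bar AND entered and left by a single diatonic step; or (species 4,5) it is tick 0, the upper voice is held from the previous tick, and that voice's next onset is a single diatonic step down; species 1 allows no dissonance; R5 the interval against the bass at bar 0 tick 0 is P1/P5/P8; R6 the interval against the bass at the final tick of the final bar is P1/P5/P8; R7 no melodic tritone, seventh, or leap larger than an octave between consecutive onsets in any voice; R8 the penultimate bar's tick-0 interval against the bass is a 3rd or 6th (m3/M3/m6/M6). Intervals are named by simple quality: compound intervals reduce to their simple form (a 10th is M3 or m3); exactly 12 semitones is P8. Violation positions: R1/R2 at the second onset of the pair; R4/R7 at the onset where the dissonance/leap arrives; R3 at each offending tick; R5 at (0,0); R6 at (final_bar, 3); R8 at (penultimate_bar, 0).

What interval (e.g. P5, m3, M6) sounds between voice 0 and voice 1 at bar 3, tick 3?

voice 0=B2 voice 1=G3 -> m6

m6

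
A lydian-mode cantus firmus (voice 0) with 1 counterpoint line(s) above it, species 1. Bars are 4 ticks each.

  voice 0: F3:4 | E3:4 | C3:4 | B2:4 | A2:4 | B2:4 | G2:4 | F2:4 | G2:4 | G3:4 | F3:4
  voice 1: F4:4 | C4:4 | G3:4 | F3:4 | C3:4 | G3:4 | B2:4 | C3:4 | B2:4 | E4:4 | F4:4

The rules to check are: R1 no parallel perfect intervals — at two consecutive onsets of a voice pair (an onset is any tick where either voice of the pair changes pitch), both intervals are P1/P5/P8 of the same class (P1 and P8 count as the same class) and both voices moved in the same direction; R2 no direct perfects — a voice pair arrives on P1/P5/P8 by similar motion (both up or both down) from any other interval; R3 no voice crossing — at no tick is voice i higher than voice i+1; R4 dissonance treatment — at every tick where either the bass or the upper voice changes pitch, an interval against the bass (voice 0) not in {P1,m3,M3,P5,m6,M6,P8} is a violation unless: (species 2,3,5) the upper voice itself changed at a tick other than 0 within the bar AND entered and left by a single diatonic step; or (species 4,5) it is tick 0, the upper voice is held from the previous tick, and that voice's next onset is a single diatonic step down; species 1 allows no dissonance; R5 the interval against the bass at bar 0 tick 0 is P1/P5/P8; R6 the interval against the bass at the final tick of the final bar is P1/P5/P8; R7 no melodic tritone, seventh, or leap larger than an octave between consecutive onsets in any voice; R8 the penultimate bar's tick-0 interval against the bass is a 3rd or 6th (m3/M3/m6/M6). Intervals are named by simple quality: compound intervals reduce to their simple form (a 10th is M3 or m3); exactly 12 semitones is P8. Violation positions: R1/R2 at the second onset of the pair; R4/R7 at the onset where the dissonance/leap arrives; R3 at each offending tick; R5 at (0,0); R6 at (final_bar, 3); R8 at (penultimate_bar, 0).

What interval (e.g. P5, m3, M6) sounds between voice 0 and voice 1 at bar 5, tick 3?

m6

voice 0=B2 voice 1=G3 -> m6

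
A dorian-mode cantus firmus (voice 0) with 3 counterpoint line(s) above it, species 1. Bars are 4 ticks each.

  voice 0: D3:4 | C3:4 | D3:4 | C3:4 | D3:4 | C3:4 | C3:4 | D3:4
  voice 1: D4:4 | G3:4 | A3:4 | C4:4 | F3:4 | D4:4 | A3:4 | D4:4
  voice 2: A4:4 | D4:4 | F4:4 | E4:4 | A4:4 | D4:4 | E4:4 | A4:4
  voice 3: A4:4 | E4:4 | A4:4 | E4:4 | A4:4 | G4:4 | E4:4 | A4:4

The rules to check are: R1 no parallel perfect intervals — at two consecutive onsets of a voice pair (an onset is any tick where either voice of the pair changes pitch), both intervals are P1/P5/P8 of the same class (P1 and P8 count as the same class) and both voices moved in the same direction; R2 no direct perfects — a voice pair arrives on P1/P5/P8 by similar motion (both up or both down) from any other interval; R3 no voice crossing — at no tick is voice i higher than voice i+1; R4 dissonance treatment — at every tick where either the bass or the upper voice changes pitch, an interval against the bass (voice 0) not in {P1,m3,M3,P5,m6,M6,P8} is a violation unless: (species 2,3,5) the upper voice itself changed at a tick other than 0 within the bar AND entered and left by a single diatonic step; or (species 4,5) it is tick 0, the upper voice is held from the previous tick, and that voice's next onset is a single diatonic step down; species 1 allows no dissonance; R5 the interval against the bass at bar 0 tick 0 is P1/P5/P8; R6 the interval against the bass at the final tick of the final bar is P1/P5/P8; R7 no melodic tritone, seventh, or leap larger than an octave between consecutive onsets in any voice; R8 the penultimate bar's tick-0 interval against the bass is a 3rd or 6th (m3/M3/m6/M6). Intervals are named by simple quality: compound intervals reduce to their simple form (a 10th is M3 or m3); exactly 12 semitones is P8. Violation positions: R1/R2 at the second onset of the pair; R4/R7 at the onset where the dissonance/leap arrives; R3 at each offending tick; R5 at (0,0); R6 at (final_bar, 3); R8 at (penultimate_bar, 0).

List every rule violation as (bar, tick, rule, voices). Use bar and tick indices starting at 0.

bar 0: v0=D3 v1=D4 v2=A4 v3=A4 downbeat P5
bar 1: v0=C3 v1=G3 v2=D4 v3=E4 downbeat M3
bar 2: v0=D3 v1=A3 v2=F4 v3=A4 downbeat P5
bar 3: v0=C3 v1=C4 v2=E4 v3=E4 downbeat M3
bar 4: v0=D3 v1=F3 v2=A4 v3=A4 downbeat P5
bar 5: v0=C3 v1=D4 v2=D4 v3=G4 downbeat P5
bar 6: v0=C3 v1=A3 v2=E4 v3=E4 downbeat M3
bar 7: v0=D3 v1=D4 v2=A4 v3=A4 downbeat P5
  -> R1 @ bar 1 tick 0 v(1, 2): D4/A4 P5 -> G3/D4 P5 similar
  -> R2 @ bar 1 tick 0 v(0, 1): D3/D4 P8 -> C3/G3 P5 similar
  -> R4 @ bar 1 tick 0 v(0, 2): C3/D4 M2 untreated
  -> R1 @ bar 2 tick 0 v(0, 1): C3/G3 P5 -> D3/A3 P5 similar
  -> R2 @ bar 2 tick 0 v(0, 3): C3/E4 M3 -> D3/A4 P5 similar
  -> R2 @ bar 2 tick 0 v(1, 3): G3/E4 M6 -> A3/A4 P8 similar
  -> R2 @ bar 3 tick 0 v(2, 3): F4/A4 M3 -> E4/E4 P1 similar
  -> R1 @ bar 4 tick 0 v(2, 3): E4/E4 P1 -> A4/A4 P1 similar
  -> R2 @ bar 4 tick 0 v(0, 2): C3/E4 M3 -> D3/A4 P5 similar
  -> R2 @ bar 4 tick 0 v(0, 3): C3/E4 M3 -> D3/A4 P5 similar
  -> R1 @ bar 5 tick 0 v(0, 3): D3/A4 P5 -> C3/G4 P5 similar
  -> R4 @ bar 5 tick 0 v(0, 1): C3/D4 M2 untreated
  -> R4 @ bar 5 tick 0 v(0, 2): C3/D4 M2 untreated
  -> R2 @ bar 6 tick 0 v(1, 3): D4/G4 P4 -> A3/E4 P5 similar
  -> R1 @ bar 7 tick 0 v(1, 2): A3/E4 P5 -> D4/A4 P5 similar
  -> R1 @ bar 7 tick 0 v(1, 3): A3/E4 P5 -> D4/A4 P5 similar
  -> R1 @ bar 7 tick 0 v(2, 3): E4/E4 P1 -> A4/A4 P1 similar
  -> R2 @ bar 7 tick 0 v(0, 1): C3/A3 M6 -> D3/D4 P8 similar
  -> R2 @ bar 7 tick 0 v(0, 2): C3/E4 M3 -> D3/A4 P5 similar
  -> R2 @ bar 7 tick 0 v(0, 3): C3/E4 M3 -> D3/A4 P5 similar

(1, 0, R1, (1, 2))
(1, 0, R2, (0, 1))
(1, 0, R4, (0, 2))
(2, 0, R1, (0, 1))
(2, 0, R2, (0, 3))
(2, 0, R2, (1, 3))
(3, 0, R2, (2, 3))
(4, 0, R1, (2, 3))
(4, 0, R2, (0, 2))
(4, 0, R2, (0, 3))
(5, 0, R1, (0, 3))
(5, 0, R4, (0, 1))
(5, 0, R4, (0, 2))
(6, 0, R2, (1, 3))
(7, 0, R1, (1, 2))
(7, 0, R1, (1, 3))
(7, 0, R1, (2, 3))
(7, 0, R2, (0, 1))
(7, 0, R2, (0, 2))
(7, 0, R2, (0, 3))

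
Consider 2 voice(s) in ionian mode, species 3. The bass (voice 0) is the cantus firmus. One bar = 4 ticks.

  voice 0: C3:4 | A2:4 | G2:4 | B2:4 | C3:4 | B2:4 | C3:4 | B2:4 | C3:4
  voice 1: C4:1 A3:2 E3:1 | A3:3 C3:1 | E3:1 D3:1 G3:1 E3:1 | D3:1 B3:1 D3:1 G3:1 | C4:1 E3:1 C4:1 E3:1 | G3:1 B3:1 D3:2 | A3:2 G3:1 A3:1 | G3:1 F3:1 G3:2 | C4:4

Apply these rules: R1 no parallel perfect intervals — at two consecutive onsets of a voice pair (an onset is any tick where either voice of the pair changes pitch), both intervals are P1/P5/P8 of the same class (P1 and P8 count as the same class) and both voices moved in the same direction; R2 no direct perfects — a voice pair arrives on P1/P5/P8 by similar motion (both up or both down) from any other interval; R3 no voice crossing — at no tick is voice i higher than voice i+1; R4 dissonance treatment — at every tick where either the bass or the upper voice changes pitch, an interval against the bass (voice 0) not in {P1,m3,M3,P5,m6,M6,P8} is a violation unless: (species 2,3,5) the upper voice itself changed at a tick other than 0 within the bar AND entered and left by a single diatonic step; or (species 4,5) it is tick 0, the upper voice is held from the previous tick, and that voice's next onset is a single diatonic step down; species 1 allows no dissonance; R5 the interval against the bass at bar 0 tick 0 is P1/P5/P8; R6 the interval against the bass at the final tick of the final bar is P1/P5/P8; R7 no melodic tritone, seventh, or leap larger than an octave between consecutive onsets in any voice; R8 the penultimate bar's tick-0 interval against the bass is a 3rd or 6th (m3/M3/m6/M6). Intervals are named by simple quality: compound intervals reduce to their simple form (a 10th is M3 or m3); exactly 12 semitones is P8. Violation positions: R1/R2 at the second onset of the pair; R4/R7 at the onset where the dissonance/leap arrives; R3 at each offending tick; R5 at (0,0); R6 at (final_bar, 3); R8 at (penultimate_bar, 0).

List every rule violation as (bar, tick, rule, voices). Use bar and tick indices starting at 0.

(4, 0, R2, (0, 1))
(8, 0, R2, (0, 1))

bar 0: v0=C3 v1=C4 downbeat P8
bar 1: v0=A2 v1=A3 downbeat P8
bar 2: v0=G2 v1=E3 downbeat M6
bar 3: v0=B2 v1=D3 downbeat m3
bar 4: v0=C3 v1=C4 downbeat P8
bar 5: v0=B2 v1=G3 downbeat m6
bar 6: v0=C3 v1=A3 downbeat M6
bar 7: v0=B2 v1=G3 downbeat m6
bar 8: v0=C3 v1=C4 downbeat P8
  -> R2 @ bar 4 tick 0 v(0, 1): B2/G3 m6 -> C3/C4 P8 similar
  -> R2 @ bar 8 tick 0 v(0, 1): B2/G3 m6 -> C3/C4 P8 similar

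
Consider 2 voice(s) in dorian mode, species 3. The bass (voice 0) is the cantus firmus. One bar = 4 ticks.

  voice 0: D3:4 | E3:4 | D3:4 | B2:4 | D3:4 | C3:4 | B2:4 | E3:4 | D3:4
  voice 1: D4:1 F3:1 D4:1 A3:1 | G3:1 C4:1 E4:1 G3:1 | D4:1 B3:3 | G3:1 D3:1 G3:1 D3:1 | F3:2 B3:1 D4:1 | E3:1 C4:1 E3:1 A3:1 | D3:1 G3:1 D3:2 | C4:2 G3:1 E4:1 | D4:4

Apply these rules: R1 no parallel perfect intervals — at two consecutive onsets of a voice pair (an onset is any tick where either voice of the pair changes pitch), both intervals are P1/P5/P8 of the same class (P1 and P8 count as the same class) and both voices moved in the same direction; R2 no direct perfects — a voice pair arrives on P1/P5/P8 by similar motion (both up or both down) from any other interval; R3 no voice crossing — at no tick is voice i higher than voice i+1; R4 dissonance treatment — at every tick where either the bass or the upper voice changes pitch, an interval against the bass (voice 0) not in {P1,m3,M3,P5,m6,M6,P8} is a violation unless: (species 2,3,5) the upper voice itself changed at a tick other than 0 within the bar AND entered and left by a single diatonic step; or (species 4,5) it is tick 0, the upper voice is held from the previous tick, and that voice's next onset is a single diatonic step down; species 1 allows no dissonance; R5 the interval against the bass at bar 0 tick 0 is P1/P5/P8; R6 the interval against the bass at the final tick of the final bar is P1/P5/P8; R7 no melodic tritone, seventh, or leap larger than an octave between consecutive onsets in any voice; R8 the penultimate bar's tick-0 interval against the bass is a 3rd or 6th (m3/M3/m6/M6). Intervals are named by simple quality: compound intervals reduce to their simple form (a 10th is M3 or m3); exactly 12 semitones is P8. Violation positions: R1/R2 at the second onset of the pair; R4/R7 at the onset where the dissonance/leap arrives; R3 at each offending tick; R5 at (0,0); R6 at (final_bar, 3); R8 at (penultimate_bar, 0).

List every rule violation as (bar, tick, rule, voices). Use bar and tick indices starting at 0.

(4, 2, R7, (1,))
(5, 0, R7, (1,))
(7, 0, R7, (1,))
(8, 0, R1, (0, 1))

bar 0: v0=D3 v1=D4 downbeat P8
bar 1: v0=E3 v1=G3 downbeat m3
bar 2: v0=D3 v1=D4 downbeat P8
bar 3: v0=B2 v1=G3 downbeat m6
bar 4: v0=D3 v1=F3 downbeat m3
bar 5: v0=C3 v1=E3 downbeat M3
bar 6: v0=B2 v1=D3 downbeat m3
bar 7: v0=E3 v1=C4 downbeat m6
bar 8: v0=D3 v1=D4 downbeat P8
  -> R7 @ bar 4 tick 2 v(1,): F3->B3 leap 6st
  -> R7 @ bar 5 tick 0 v(1,): D4->E3 leap 10st
  -> R7 @ bar 7 tick 0 v(1,): D3->C4 leap 10st
  -> R1 @ bar 8 tick 0 v(0, 1): E3/E4 P8 -> D3/D4 P8 similar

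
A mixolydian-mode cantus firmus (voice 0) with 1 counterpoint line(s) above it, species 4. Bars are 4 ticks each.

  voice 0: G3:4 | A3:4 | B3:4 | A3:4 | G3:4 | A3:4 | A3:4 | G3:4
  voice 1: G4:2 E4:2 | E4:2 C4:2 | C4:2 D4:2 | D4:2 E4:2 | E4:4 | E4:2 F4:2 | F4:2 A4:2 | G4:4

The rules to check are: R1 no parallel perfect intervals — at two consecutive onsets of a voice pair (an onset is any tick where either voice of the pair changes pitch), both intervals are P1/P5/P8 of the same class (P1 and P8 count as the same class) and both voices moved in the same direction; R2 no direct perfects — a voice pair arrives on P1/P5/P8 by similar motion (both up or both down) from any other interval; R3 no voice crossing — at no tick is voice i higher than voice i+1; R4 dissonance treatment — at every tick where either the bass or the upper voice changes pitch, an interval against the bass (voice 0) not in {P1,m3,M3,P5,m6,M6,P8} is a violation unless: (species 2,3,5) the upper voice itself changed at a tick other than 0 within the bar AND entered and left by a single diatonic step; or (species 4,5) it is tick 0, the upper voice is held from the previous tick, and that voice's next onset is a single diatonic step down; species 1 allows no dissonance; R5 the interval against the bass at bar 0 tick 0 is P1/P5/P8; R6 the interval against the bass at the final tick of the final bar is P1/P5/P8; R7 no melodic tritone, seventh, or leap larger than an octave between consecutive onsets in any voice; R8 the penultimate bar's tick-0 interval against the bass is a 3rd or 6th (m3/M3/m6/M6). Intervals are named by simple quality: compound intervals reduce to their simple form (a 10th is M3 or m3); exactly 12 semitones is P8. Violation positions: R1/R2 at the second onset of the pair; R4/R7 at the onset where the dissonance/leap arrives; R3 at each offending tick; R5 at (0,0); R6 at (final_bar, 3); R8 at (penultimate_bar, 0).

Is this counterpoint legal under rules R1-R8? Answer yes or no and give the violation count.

No (3 violations)

bar 0: v0=G3 v1=G4 (P8)
bar 1: v0=A3 v1=E4 (P5)
bar 2: v0=B3 v1=C4 (m2)
bar 3: v0=A3 v1=D4 (P4)
bar 4: v0=G3 v1=E4 (M6)
bar 5: v0=A3 v1=E4 (P5)
bar 6: v0=A3 v1=F4 (m6)
bar 7: v0=G3 v1=G4 (P8)
  R4 @ bar2.0: B3/C4 m2 untreated
  R4 @ bar3.0: A3/D4 P4 untreated
  R1 @ bar7.0: A3/A4 P8 -> G3/G4 P8 similar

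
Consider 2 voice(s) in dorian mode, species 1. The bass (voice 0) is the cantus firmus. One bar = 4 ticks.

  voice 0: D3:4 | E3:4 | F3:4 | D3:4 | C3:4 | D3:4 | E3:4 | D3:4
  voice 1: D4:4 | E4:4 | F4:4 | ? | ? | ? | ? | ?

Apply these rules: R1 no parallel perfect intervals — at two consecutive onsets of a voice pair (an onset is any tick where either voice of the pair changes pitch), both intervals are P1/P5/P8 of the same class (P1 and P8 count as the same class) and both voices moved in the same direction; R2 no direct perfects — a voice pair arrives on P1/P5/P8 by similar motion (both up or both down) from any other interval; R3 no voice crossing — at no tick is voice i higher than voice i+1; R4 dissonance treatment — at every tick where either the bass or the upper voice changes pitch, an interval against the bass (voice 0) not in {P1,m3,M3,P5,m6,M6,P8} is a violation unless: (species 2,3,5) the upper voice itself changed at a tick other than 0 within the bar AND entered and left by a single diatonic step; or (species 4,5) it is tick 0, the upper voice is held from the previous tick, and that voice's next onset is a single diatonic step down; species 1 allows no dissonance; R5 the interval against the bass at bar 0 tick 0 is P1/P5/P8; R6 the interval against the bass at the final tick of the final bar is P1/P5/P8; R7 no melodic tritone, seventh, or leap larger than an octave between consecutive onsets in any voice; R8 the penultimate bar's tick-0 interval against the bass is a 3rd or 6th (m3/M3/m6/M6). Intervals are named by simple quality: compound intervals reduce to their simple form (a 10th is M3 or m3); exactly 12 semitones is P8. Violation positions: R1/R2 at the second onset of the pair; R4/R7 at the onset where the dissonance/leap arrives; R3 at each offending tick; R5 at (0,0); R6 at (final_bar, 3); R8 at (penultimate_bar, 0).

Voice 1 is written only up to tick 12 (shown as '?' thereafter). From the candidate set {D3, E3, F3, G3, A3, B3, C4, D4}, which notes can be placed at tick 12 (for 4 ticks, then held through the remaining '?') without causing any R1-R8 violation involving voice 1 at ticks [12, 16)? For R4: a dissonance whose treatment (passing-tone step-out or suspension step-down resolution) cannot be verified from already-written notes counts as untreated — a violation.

{F3}

D3: violates R1,R7
E3: violates R4,R7
F3: legal
G3: violates R4,R7
A3: violates R2
B3: violates R7
C4: violates R4
D4: violates R1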